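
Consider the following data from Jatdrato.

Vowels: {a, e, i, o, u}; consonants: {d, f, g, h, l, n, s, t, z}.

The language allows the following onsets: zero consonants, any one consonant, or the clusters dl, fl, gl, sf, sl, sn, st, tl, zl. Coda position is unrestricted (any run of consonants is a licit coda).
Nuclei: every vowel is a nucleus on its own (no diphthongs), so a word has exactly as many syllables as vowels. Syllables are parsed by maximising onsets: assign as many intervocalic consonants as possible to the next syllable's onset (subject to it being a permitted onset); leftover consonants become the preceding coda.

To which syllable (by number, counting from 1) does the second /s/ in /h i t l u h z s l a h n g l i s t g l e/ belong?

4

Vowels present: i, u, a, i, e; each is a nucleus, giving 5 syllables.
σ1/σ2 boundary: /tl/ — entire cluster is a permitted onset → onset /tl/, coda ∅.
σ2/σ3 boundary: /hzsl/ — longest licit onset from the right is /sl/, leaving /hz/ as coda.
σ3/σ4 boundary: /hngl/ splits as /hn/ + /gl/ (/gl/ is the longest suffix that is a licit onset).
σ4/σ5 boundary: /stgl/ splits as /st/ + /gl/ (/gl/ is the longest suffix that is a licit onset).
Result: hi.tluhz.slahn.glist.gle.
The second /s/ is in the coda of syllable 4 (/glist/).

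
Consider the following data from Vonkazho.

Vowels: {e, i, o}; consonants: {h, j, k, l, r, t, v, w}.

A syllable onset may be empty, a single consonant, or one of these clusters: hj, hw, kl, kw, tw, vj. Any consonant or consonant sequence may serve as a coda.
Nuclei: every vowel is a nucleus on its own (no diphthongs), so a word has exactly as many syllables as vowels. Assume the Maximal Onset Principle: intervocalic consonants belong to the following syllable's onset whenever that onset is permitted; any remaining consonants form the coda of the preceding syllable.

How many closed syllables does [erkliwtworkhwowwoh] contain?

5

Nuclei (vowels): e, i, o, o, o → 5 syllables.
/e…i/ gap (V1→V2): cluster /rkl/ — the longest permitted-onset suffix is /kl/; onset = /kl/, preceding coda = /r/.
/i…o/ gap (V2→V3): /wtw/ splits as /w/ + /tw/ (/tw/ is the longest suffix that is a licit onset).
/o…o/ gap (V3→V4): /rkhw/ — longest licit onset from the right is /hw/, leaving /rk/ as coda.
/o…o/ gap (V4→V5): /ww/ — longest licit onset from the right is /w/, leaving /w/ as coda.
Syllabification: er.kliw.twork.hwow.woh.
Classifying each syllable: /er/ (closed), /kliw/ (closed), /twork/ (closed), /hwow/ (closed), /woh/ (closed).
Closed syllables: 5.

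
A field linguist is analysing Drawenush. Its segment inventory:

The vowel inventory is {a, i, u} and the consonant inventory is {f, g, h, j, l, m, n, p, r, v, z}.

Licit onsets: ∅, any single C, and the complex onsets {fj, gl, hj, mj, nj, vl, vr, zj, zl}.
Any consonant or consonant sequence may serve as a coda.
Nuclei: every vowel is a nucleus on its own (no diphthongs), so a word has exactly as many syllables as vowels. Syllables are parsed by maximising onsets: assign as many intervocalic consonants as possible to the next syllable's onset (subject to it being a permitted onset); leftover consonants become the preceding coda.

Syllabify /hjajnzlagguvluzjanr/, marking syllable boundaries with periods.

Nuclei (vowels): a, a, u, u, a → 5 syllables.
σ1/σ2 boundary: /jnzl/; trying suffixes from longest down, /zl/ is the first permitted one, so coda /jn/ | onset /zl/.
σ2/σ3 boundary: /gg/ splits as /g/ + /g/ (/g/ is the longest suffix that is a licit onset).
σ3/σ4 boundary: /vl/ is a licit onset in full, so it all attaches to the next syllable.
σ4/σ5 boundary: /zj/ — entire cluster is a permitted onset → onset /zj/, coda ∅.

hjajn.zlag.gu.vlu.zjanr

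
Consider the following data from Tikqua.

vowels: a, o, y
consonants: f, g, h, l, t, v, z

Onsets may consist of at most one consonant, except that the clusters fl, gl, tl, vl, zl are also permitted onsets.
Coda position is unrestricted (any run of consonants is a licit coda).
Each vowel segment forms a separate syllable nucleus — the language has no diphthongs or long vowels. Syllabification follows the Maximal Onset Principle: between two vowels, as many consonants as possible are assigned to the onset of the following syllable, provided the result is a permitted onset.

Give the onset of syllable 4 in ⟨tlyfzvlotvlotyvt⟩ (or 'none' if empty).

Nuclei (vowels): y, o, o, y → 4 syllables.
/y…o/ gap (V1→V2): /fzvl/; trying suffixes from longest down, /vl/ is the first permitted one, so coda /fz/ | onset /vl/.
/o…o/ gap (V2→V3): /tvl/ splits as /t/ + /vl/ (/vl/ is the longest suffix that is a licit onset).
/o…y/ gap (V3→V4): /t/ is a single consonant, so it becomes the next onset.
Syllabification: tlyfz.vlot.vlo.tyvt.
Syllable 4 is /tyvt/: onset /t/, nucleus /y/, coda /vt/.

t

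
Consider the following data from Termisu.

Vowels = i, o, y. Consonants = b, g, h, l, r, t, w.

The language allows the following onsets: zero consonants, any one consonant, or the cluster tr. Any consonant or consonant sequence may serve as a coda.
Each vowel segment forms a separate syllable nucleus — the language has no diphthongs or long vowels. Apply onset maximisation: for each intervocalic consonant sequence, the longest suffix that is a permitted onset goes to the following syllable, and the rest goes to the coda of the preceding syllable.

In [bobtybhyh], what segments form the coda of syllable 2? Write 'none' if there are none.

The vowels are o, y, y — 3 nuclei, so 3 syllables.
V1 /o/ – V2 /y/: cluster /bt/ — the longest permitted-onset suffix is /t/; onset = /t/, preceding coda = /b/.
V2 /y/ – V3 /y/: /bh/ splits as /b/ + /h/ (/h/ is the longest suffix that is a licit onset).
So the parse is bob.tyb.hyh.
Syllable 2 is /tyb/: onset /t/, nucleus /y/, coda /b/.

b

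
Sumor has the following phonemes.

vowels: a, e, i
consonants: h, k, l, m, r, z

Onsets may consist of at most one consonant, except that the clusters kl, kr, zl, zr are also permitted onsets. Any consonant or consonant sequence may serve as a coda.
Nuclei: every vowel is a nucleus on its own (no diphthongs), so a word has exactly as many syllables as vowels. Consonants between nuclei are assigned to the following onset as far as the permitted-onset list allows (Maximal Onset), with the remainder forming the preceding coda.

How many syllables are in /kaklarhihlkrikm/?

4

Vowels present: a, a, i, i; each is a nucleus, giving 4 syllables.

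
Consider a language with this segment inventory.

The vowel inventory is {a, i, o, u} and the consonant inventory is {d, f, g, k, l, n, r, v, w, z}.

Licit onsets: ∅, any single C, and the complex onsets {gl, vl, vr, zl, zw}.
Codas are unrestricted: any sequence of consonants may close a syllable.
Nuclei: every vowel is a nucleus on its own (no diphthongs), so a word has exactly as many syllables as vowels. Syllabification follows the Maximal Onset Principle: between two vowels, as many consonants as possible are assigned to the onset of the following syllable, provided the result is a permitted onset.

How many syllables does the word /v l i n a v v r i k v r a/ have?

4

The vowels are i, a, i, a — 4 nuclei, so 4 syllables.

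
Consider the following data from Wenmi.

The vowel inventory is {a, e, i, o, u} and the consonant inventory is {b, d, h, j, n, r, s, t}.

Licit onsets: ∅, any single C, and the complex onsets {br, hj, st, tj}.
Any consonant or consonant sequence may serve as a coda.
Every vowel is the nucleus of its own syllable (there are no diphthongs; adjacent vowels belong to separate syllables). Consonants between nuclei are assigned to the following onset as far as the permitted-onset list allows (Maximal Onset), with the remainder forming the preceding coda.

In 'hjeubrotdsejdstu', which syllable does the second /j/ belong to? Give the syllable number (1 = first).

4

Nuclei (vowels): e, u, o, e, u → 5 syllables.
/e…u/ gap (V1→V2): nothing intervenes; syllable break is V.V.
/u…o/ gap (V2→V3): /br/ — entire cluster is a permitted onset → onset /br/, coda ∅.
/o…e/ gap (V3→V4): cluster /tds/ — the longest permitted-onset suffix is /s/; onset = /s/, preceding coda = /td/.
/e…u/ gap (V4→V5): /jdst/; trying suffixes from longest down, /st/ is the first permitted one, so coda /jd/ | onset /st/.
Result: hje.u.brotd.sejd.stu.
The second /j/ is in the coda of syllable 4 (/sejd/).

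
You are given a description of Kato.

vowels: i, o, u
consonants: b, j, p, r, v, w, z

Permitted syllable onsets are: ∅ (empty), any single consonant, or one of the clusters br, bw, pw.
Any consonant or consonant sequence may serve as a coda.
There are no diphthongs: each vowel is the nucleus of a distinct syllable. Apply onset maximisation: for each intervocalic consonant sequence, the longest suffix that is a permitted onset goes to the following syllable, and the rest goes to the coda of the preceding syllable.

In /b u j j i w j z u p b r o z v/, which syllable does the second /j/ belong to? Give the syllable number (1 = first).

Nuclei (vowels): u, i, u, o → 4 syllables.
σ1/σ2 boundary: /jj/; trying suffixes from longest down, /j/ is the first permitted one, so coda /j/ | onset /j/.
σ2/σ3 boundary: cluster /wjz/ — the longest permitted-onset suffix is /z/; onset = /z/, preceding coda = /wj/.
σ3/σ4 boundary: /pbr/ — longest licit onset from the right is /br/, leaving /p/ as coda.
So the parse is buj.jiwj.zup.brozv.
The second /j/ is in the onset of syllable 2 (/jiwj/).

2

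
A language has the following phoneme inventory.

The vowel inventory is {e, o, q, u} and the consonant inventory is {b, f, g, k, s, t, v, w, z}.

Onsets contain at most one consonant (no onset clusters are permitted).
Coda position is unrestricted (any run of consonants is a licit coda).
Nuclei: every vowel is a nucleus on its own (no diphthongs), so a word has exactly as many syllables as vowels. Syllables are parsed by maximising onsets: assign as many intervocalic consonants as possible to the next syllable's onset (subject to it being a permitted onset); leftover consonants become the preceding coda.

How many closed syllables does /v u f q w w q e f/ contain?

2

The vowels are u, q, q, e — 4 nuclei, so 4 syllables.
Between /u/ (V1) and /q/ (V2): /f/ is a single consonant, so it becomes the next onset.
Between /q/ (V2) and /q/ (V3): /ww/ splits as /w/ + /w/ (/w/ is the longest suffix that is a licit onset).
Between /q/ (V3) and /e/ (V4): hiatus — the boundary sits between the two vowels.
Result: vu.fqw.wq.ef.
Classifying each syllable: /vu/ (open), /fqw/ (closed), /wq/ (open), /ef/ (closed).
Closed syllables: 2.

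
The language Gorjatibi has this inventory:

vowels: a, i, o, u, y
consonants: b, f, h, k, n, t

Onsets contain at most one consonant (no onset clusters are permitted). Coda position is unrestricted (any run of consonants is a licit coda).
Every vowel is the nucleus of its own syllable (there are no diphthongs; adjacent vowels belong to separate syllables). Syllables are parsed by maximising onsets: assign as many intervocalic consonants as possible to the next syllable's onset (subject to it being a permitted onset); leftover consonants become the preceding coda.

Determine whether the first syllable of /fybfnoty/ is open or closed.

Vowels present: y, o, y; each is a nucleus, giving 3 syllables.
Between /y/ (V1) and /o/ (V2): cluster /bfn/ — the longest permitted-onset suffix is /n/; onset = /n/, preceding coda = /bf/.
Between /o/ (V2) and /y/ (V3): /t/ is a single consonant, so it becomes the next onset.
Putting it together: fybf.no.ty.
Syllable 1 is /fybf/ with coda /bf/, so it is closed.

closed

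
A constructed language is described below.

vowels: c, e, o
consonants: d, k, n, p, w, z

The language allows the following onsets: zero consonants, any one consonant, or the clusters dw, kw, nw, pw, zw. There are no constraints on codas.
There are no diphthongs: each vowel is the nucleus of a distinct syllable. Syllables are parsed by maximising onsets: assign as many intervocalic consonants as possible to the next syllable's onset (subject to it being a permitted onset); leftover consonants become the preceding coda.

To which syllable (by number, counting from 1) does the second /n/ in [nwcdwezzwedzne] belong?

4

The vowels are c, e, e, e — 4 nuclei, so 4 syllables.
V1 /c/ – V2 /e/: cluster /dw/ — /dw/ is itself a permitted onset, so the whole cluster goes right; preceding coda = ∅.
V2 /e/ – V3 /e/: /zzw/ — longest licit onset from the right is /zw/, leaving /z/ as coda.
V3 /e/ – V4 /e/: /dzn/ splits as /dz/ + /n/ (/n/ is the longest suffix that is a licit onset).
Putting it together: nwc.dwez.zwedz.ne.
The second /n/ is in the onset of syllable 4 (/ne/).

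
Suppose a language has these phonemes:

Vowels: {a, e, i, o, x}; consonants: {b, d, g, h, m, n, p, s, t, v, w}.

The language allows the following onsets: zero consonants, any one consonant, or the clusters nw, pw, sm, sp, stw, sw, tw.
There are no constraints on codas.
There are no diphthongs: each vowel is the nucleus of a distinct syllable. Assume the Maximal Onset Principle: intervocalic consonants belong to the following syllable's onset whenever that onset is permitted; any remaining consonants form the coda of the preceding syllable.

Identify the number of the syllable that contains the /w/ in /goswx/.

2

Vowels present: o, x; each is a nucleus, giving 2 syllables.
σ1/σ2 boundary: /sw/ — entire cluster is a permitted onset → onset /sw/, coda ∅.
Putting it together: go.swx.
The /w/ is in the onset of syllable 2 (/swx/).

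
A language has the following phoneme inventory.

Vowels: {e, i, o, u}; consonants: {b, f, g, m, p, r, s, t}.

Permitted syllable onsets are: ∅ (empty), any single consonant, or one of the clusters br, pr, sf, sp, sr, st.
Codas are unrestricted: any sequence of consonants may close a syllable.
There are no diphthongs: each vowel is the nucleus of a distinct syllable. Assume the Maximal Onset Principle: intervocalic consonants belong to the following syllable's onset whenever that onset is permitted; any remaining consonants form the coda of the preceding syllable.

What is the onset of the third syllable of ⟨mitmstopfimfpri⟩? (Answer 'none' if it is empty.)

f

Vowels present: i, o, i, i; each is a nucleus, giving 4 syllables.
/i…o/ gap (V1→V2): /tmst/; trying suffixes from longest down, /st/ is the first permitted one, so coda /tm/ | onset /st/.
/o…i/ gap (V2→V3): /pf/ — longest licit onset from the right is /f/, leaving /p/ as coda.
/i…i/ gap (V3→V4): /mfpr/; trying suffixes from longest down, /pr/ is the first permitted one, so coda /mf/ | onset /pr/.
Syllabification: mitm.stop.fimf.pri.
Syllable 3 is /fimf/: onset /f/, nucleus /i/, coda /mf/.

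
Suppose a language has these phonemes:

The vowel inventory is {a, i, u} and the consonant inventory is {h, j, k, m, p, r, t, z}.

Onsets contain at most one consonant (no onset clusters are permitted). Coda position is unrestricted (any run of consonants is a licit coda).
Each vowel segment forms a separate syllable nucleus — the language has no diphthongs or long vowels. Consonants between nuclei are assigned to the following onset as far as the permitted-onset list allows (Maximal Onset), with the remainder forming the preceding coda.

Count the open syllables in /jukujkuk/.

The vowels are u, u, u — 3 nuclei, so 3 syllables.
σ1/σ2 boundary: /k/ → onset of the next syllable (single consonants are always licit onsets).
σ2/σ3 boundary: cluster /jk/ — the longest permitted-onset suffix is /k/; onset = /k/, preceding coda = /j/.
Putting it together: ju.kuj.kuk.
Classifying each syllable: /ju/ (open), /kuj/ (closed), /kuk/ (closed).
Open syllables: 1.

1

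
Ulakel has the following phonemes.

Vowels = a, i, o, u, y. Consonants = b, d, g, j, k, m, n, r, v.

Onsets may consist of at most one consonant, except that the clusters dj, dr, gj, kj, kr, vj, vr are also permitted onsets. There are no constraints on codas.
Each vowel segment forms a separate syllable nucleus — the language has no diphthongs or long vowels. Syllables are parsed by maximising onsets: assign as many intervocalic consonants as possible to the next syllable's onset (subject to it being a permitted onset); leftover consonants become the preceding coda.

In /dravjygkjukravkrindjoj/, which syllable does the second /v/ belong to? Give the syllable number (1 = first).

4

The vowels are a, y, u, a, i, o — 6 nuclei, so 6 syllables.
V1 /a/ – V2 /y/: /vj/ is a licit onset in full, so it all attaches to the next syllable.
V2 /y/ – V3 /u/: /gkj/ splits as /g/ + /kj/ (/kj/ is the longest suffix that is a licit onset).
V3 /u/ – V4 /a/: cluster /kr/ — /kr/ is itself a permitted onset, so the whole cluster goes right; preceding coda = ∅.
V4 /a/ – V5 /i/: /vkr/; trying suffixes from longest down, /kr/ is the first permitted one, so coda /v/ | onset /kr/.
V5 /i/ – V6 /o/: /ndj/; trying suffixes from longest down, /dj/ is the first permitted one, so coda /n/ | onset /dj/.
Result: dra.vjyg.kju.krav.krin.djoj.
The second /v/ is in the coda of syllable 4 (/krav/).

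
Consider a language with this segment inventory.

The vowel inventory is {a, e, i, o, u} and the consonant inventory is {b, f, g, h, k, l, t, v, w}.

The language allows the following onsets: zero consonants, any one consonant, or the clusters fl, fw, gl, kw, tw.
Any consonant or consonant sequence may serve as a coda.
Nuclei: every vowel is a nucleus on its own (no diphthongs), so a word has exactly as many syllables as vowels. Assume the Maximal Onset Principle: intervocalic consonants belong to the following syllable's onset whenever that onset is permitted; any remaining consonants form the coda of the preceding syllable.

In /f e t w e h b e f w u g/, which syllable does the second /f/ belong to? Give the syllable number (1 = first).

Vowels present: e, e, e, u; each is a nucleus, giving 4 syllables.
Between /e/ (V1) and /e/ (V2): /tw/ — entire cluster is a permitted onset → onset /tw/, coda ∅.
Between /e/ (V2) and /e/ (V3): /hb/ — longest licit onset from the right is /b/, leaving /h/ as coda.
Between /e/ (V3) and /u/ (V4): /fw/ is a licit onset in full, so it all attaches to the next syllable.
Putting it together: fe.tweh.be.fwug.
The second /f/ is in the onset of syllable 4 (/fwug/).

4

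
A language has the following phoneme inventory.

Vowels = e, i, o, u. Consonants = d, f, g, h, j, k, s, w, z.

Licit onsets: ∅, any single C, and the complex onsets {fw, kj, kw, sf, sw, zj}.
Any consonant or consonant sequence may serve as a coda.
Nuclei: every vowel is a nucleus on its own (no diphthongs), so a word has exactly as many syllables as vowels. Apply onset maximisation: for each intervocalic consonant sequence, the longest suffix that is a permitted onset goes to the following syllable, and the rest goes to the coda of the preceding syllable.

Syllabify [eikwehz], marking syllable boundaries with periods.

e.i.kwehz

The vowels are e, i, e — 3 nuclei, so 3 syllables.
σ1/σ2 boundary: no consonants, so the boundary falls immediately after /e/.
σ2/σ3 boundary: /kw/ is a licit onset in full, so it all attaches to the next syllable.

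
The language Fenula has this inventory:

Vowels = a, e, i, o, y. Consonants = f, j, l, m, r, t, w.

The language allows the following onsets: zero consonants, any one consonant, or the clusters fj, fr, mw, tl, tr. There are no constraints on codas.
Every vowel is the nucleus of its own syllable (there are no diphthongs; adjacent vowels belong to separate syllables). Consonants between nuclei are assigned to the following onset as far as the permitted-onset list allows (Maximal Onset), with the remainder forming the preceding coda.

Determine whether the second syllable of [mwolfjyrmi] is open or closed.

Nuclei (vowels): o, y, i → 3 syllables.
V1 /o/ – V2 /y/: /lfj/; trying suffixes from longest down, /fj/ is the first permitted one, so coda /l/ | onset /fj/.
V2 /y/ – V3 /i/: cluster /rm/ — the longest permitted-onset suffix is /m/; onset = /m/, preceding coda = /r/.
So the parse is mwol.fjyr.mi.
Syllable 2 is /fjyr/ with coda /r/, so it is closed.

closed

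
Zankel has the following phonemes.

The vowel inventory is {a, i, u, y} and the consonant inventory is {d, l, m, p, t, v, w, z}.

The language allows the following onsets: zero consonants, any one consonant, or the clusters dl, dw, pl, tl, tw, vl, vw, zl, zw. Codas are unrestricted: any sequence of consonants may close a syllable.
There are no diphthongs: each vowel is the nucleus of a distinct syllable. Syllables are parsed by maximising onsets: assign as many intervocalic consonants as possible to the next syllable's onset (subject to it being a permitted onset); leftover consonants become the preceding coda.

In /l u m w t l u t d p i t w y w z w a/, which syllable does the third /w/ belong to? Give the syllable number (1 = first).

Nuclei (vowels): u, u, i, y, a → 5 syllables.
V1 /u/ – V2 /u/: /mwtl/ — longest licit onset from the right is /tl/, leaving /mw/ as coda.
V2 /u/ – V3 /i/: /tdp/ — longest licit onset from the right is /p/, leaving /td/ as coda.
V3 /i/ – V4 /y/: /tw/ — entire cluster is a permitted onset → onset /tw/, coda ∅.
V4 /y/ – V5 /a/: /wzw/ splits as /w/ + /zw/ (/zw/ is the longest suffix that is a licit onset).
Syllabification: lumw.tlutd.pi.twyw.zwa.
The third /w/ is in the coda of syllable 4 (/twyw/).

4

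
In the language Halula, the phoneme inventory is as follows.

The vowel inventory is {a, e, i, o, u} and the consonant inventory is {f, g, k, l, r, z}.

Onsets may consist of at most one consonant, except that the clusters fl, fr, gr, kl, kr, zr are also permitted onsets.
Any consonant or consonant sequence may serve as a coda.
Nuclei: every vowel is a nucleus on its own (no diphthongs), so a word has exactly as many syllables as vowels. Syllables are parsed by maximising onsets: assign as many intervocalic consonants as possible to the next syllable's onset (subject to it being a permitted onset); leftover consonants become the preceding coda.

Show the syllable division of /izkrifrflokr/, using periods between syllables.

Nuclei (vowels): i, i, o → 3 syllables.
V1 /i/ – V2 /i/: /zkr/ splits as /z/ + /kr/ (/kr/ is the longest suffix that is a licit onset).
V2 /i/ – V3 /o/: cluster /frfl/ — the longest permitted-onset suffix is /fl/; onset = /fl/, preceding coda = /fr/.

iz.krifr.flokr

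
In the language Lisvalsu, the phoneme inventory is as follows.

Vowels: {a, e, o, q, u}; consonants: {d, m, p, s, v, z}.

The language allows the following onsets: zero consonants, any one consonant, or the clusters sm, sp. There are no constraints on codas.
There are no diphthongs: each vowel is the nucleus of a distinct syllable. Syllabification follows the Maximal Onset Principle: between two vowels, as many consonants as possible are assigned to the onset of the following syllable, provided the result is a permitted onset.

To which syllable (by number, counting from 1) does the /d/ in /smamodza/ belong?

2

Nuclei (vowels): a, o, a → 3 syllables.
/a…o/ gap (V1→V2): /m/ → onset of the next syllable (single consonants are always licit onsets).
/o…a/ gap (V2→V3): /dz/; trying suffixes from longest down, /z/ is the first permitted one, so coda /d/ | onset /z/.
Result: sma.mod.za.
The /d/ is in the coda of syllable 2 (/mod/).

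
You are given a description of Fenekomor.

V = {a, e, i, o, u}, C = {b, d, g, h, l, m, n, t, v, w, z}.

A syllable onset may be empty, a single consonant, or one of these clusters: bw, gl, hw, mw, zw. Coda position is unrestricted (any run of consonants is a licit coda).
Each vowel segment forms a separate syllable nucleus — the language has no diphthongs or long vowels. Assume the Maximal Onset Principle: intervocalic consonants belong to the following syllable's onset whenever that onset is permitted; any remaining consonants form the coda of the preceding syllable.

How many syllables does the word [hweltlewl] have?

2

Vowels present: e, e; each is a nucleus, giving 2 syllables.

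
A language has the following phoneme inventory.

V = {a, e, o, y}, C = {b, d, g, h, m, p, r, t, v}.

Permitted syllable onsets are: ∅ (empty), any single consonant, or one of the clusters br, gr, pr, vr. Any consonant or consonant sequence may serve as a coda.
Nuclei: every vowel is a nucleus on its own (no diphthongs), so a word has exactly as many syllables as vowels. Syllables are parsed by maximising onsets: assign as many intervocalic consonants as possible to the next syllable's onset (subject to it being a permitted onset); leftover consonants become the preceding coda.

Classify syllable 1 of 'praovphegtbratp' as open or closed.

open

Vowels present: a, o, e, a; each is a nucleus, giving 4 syllables.
/a…o/ gap (V1→V2): no consonants, so the boundary falls immediately after /a/.
/o…e/ gap (V2→V3): /vph/ — longest licit onset from the right is /h/, leaving /vp/ as coda.
/e…a/ gap (V3→V4): cluster /gtbr/ — the longest permitted-onset suffix is /br/; onset = /br/, preceding coda = /gt/.
Putting it together: pra.ovp.hegt.bratp.
Syllable 1 is /pra/; it ends in its nucleus with no coda, so it is open.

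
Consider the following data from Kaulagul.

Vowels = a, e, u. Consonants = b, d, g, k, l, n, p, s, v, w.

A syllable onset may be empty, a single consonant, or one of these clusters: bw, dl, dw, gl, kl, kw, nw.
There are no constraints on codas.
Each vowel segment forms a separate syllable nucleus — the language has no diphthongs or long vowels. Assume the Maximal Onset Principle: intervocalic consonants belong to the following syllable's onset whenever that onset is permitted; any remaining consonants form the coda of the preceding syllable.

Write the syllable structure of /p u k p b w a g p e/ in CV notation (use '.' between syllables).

Vowels present: u, a, e; each is a nucleus, giving 3 syllables.
/u…a/ gap (V1→V2): /kpbw/; trying suffixes from longest down, /bw/ is the first permitted one, so coda /kp/ | onset /bw/.
/a…e/ gap (V2→V3): /gp/ — longest licit onset from the right is /p/, leaving /g/ as coda.
Syllabification: pukp.bwag.pe.
Mapping each syllable to C/V: /pukp/ → CVCC, /bwag/ → CCVC, /pe/ → CV.

CVCC.CCVC.CV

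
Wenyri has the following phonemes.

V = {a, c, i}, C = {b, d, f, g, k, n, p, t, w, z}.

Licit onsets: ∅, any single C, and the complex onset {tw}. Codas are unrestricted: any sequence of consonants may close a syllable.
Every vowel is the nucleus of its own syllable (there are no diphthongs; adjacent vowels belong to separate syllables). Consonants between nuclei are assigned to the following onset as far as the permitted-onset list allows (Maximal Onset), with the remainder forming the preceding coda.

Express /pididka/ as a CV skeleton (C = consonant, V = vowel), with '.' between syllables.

Vowels present: i, i, a; each is a nucleus, giving 3 syllables.
σ1/σ2 boundary: /d/ → onset of the next syllable (single consonants are always licit onsets).
σ2/σ3 boundary: cluster /dk/ — the longest permitted-onset suffix is /k/; onset = /k/, preceding coda = /d/.
Putting it together: pi.did.ka.
Mapping each syllable to C/V: /pi/ → CV, /did/ → CVC, /ka/ → CV.

CV.CVC.CV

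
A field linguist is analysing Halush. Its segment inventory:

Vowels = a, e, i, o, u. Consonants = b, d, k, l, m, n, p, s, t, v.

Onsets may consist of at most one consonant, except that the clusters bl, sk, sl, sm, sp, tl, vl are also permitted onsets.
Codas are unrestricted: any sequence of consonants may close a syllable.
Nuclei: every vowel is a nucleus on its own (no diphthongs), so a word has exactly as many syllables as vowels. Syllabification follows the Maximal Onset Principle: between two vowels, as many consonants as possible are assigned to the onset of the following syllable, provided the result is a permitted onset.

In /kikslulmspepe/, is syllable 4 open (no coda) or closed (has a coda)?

Vowels present: i, u, e, e; each is a nucleus, giving 4 syllables.
σ1/σ2 boundary: /ksl/ splits as /k/ + /sl/ (/sl/ is the longest suffix that is a licit onset).
σ2/σ3 boundary: /lmsp/; trying suffixes from longest down, /sp/ is the first permitted one, so coda /lm/ | onset /sp/.
σ3/σ4 boundary: just /p/ — single C goes to the following onset.
Syllabification: kik.slulm.spe.pe.
Syllable 4 is /pe/; it ends in its nucleus with no coda, so it is open.

open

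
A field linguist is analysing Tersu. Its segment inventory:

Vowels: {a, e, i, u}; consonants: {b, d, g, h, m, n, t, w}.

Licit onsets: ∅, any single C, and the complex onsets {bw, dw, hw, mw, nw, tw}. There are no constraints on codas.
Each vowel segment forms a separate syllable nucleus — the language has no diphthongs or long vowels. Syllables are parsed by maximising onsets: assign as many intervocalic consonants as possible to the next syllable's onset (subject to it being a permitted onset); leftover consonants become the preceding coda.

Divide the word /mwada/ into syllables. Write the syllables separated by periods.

Nuclei (vowels): a, a → 2 syllables.
/a…a/ gap (V1→V2): /d/ → onset of the next syllable (single consonants are always licit onsets).

mwa.da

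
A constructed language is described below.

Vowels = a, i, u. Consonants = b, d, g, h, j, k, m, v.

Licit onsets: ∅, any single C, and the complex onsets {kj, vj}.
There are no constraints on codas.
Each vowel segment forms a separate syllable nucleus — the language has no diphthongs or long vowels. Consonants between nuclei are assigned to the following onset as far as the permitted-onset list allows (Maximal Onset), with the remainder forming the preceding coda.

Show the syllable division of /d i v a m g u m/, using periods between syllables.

Nuclei (vowels): i, a, u → 3 syllables.
/i…a/ gap (V1→V2): /v/ → onset of the next syllable (single consonants are always licit onsets).
/a…u/ gap (V2→V3): cluster /mg/ — the longest permitted-onset suffix is /g/; onset = /g/, preceding coda = /m/.

di.vam.gum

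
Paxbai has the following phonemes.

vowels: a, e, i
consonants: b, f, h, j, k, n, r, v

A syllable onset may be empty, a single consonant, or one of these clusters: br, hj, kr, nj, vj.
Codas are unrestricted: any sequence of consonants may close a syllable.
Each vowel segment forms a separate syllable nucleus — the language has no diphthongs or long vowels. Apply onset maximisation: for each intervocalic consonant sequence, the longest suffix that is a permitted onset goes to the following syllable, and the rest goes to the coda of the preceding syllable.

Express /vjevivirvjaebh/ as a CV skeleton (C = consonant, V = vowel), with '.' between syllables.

Nuclei (vowels): e, i, i, a, e → 5 syllables.
σ1/σ2 boundary: just /v/ — single C goes to the following onset.
σ2/σ3 boundary: just /v/ — single C goes to the following onset.
σ3/σ4 boundary: /rvj/ splits as /r/ + /vj/ (/vj/ is the longest suffix that is a licit onset).
σ4/σ5 boundary: no consonants, so the boundary falls immediately after /a/.
Result: vje.vi.vir.vja.ebh.
Mapping each syllable to C/V: /vje/ → CCV, /vi/ → CV, /vir/ → CVC, /vja/ → CCV, /ebh/ → VCC.

CCV.CV.CVC.CCV.VCC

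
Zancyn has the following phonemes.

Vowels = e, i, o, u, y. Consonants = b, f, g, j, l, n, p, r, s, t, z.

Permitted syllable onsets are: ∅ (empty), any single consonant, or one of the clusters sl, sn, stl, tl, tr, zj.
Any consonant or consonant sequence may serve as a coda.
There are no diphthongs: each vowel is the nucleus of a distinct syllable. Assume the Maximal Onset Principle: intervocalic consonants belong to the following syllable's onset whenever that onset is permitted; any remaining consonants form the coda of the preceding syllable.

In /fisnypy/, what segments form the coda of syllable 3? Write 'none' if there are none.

The vowels are i, y, y — 3 nuclei, so 3 syllables.
/i…y/ gap (V1→V2): /sn/ — entire cluster is a permitted onset → onset /sn/, coda ∅.
/y…y/ gap (V2→V3): /p/ is a single consonant, so it becomes the next onset.
Syllabification: fi.sny.py.
Syllable 3 is /py/: onset /p/, nucleus /y/, coda ∅.

none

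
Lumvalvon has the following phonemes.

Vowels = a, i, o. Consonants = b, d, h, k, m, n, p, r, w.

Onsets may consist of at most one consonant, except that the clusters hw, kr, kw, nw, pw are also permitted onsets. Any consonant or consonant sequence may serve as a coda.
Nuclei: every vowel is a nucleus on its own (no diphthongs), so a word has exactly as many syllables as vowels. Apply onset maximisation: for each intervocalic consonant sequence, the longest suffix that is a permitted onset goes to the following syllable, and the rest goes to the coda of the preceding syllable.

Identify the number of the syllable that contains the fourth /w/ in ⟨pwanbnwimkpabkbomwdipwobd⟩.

The vowels are a, i, a, o, i, o — 6 nuclei, so 6 syllables.
V1 /a/ – V2 /i/: /nbnw/ — longest licit onset from the right is /nw/, leaving /nb/ as coda.
V2 /i/ – V3 /a/: /mkp/; trying suffixes from longest down, /p/ is the first permitted one, so coda /mk/ | onset /p/.
V3 /a/ – V4 /o/: cluster /bkb/ — the longest permitted-onset suffix is /b/; onset = /b/, preceding coda = /bk/.
V4 /o/ – V5 /i/: /mwd/; trying suffixes from longest down, /d/ is the first permitted one, so coda /mw/ | onset /d/.
V5 /i/ – V6 /o/: /pw/ is a licit onset in full, so it all attaches to the next syllable.
Putting it together: pwanb.nwimk.pabk.bomw.di.pwobd.
The fourth /w/ is in the onset of syllable 6 (/pwobd/).

6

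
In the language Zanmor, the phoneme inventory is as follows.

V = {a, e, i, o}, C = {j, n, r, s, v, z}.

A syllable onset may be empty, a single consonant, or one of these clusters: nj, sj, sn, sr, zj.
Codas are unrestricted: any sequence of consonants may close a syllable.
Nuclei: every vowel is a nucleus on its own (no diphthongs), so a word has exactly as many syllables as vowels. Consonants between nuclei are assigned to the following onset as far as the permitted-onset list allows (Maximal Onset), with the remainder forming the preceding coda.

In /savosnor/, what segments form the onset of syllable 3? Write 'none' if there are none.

The vowels are a, o, o — 3 nuclei, so 3 syllables.
/a…o/ gap (V1→V2): just /v/ — single C goes to the following onset.
/o…o/ gap (V2→V3): cluster /sn/ — /sn/ is itself a permitted onset, so the whole cluster goes right; preceding coda = ∅.
Putting it together: sa.vo.snor.
Syllable 3 is /snor/: onset /sn/, nucleus /o/, coda /r/.

sn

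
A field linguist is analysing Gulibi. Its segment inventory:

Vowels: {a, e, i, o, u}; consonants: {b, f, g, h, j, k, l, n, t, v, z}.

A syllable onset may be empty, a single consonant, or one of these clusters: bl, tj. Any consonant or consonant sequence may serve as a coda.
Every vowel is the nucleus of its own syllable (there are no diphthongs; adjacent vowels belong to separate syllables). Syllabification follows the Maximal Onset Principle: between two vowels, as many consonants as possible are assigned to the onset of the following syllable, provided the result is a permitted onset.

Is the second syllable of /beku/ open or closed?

open

Nuclei (vowels): e, u → 2 syllables.
/e…u/ gap (V1→V2): /k/ → onset of the next syllable (single consonants are always licit onsets).
Result: be.ku.
Syllable 2 is /ku/; it ends in its nucleus with no coda, so it is open.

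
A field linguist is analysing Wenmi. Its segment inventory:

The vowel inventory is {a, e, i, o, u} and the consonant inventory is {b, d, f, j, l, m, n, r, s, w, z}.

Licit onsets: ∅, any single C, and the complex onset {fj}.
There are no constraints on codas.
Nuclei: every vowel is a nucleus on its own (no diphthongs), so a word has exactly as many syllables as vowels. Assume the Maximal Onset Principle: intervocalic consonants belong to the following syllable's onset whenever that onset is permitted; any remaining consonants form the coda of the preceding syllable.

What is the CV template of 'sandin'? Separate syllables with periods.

Vowels present: a, i; each is a nucleus, giving 2 syllables.
/a…i/ gap (V1→V2): /nd/ — longest licit onset from the right is /d/, leaving /n/ as coda.
Putting it together: san.din.
Mapping each syllable to C/V: /san/ → CVC, /din/ → CVC.

CVC.CVC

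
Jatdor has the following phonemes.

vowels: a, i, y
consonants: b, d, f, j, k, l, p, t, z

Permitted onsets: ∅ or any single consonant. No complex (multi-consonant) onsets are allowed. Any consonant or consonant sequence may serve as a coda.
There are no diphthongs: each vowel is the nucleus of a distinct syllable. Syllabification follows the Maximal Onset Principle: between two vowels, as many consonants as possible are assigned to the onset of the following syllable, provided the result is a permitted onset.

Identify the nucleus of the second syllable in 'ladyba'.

y

Nuclei (vowels): a, y, a → 3 syllables.
The second nucleus (vowel 2 from the left) is /y/.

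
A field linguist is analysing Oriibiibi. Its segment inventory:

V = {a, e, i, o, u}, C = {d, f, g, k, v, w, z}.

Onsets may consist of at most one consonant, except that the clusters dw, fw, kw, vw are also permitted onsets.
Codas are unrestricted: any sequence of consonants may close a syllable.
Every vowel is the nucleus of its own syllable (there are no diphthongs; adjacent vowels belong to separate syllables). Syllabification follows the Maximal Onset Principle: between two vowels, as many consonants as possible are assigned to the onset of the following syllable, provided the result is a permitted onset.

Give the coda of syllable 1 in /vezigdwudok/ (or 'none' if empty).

none

Nuclei (vowels): e, i, u, o → 4 syllables.
V1 /e/ – V2 /i/: /z/ → onset of the next syllable (single consonants are always licit onsets).
V2 /i/ – V3 /u/: /gdw/ splits as /g/ + /dw/ (/dw/ is the longest suffix that is a licit onset).
V3 /u/ – V4 /o/: just /d/ — single C goes to the following onset.
Putting it together: ve.zig.dwu.dok.
Syllable 1 is /ve/: onset /v/, nucleus /e/, coda ∅.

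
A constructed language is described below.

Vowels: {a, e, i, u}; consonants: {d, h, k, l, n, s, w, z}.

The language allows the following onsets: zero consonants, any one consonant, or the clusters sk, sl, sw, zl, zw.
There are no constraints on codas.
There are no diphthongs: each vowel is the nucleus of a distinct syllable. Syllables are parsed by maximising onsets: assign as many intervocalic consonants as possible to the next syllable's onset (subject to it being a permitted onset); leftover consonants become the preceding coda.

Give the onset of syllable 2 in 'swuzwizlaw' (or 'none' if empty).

Nuclei (vowels): u, i, a → 3 syllables.
V1 /u/ – V2 /i/: /zw/ — entire cluster is a permitted onset → onset /zw/, coda ∅.
V2 /i/ – V3 /a/: /zl/ is a licit onset in full, so it all attaches to the next syllable.
Result: swu.zwi.zlaw.
Syllable 2 is /zwi/: onset /zw/, nucleus /i/, coda ∅.

zw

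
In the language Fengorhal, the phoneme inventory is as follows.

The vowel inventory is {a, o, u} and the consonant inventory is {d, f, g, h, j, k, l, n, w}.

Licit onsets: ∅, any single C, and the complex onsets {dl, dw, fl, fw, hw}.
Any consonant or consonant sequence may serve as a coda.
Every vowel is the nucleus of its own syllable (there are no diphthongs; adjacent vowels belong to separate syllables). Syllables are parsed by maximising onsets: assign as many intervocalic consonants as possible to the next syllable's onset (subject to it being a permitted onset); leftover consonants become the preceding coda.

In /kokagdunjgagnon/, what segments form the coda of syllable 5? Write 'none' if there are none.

n

The vowels are o, a, u, a, o — 5 nuclei, so 5 syllables.
σ1/σ2 boundary: /k/ → onset of the next syllable (single consonants are always licit onsets).
σ2/σ3 boundary: /gd/ splits as /g/ + /d/ (/d/ is the longest suffix that is a licit onset).
σ3/σ4 boundary: cluster /njg/ — the longest permitted-onset suffix is /g/; onset = /g/, preceding coda = /nj/.
σ4/σ5 boundary: /gn/ splits as /g/ + /n/ (/n/ is the longest suffix that is a licit onset).
Syllabification: ko.kag.dunj.gag.non.
Syllable 5 is /non/: onset /n/, nucleus /o/, coda /n/.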